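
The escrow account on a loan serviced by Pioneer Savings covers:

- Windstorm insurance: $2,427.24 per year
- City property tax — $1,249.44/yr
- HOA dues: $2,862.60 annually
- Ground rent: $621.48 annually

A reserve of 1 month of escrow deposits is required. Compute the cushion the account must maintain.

Windstorm insurance = $2,427.24
City property tax = $1,249.44
HOA dues = $2,862.60
Ground rent = $621.48
Annual escrow total = $2,427.24 + $1,249.44 + $2,862.60 + $621.48 = $7,160.76
Per month = $7,160.76 ÷ 12 = $596.73
Reserve = 1 × $596.73 = $596.73

$596.73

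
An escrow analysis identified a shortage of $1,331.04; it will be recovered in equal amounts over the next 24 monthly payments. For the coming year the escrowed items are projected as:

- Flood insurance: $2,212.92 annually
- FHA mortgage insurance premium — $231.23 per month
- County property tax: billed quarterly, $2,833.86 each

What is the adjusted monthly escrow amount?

Flood insurance: $2,212.92 annually
FHA mortgage insurance premium: $231.23 × 12 = $2,774.76 annually
County property tax: $2,833.86 × 4 = $11,335.44 annually
Total annual escrow = $16,323.12
Per month = $16,323.12 ÷ 12 = $1,360.26
Shortage spread = $1,331.04 ÷ 24 = $55.46/mo
Adjusted monthly = $1,360.26 + $55.46 = $1,415.72

$1,415.72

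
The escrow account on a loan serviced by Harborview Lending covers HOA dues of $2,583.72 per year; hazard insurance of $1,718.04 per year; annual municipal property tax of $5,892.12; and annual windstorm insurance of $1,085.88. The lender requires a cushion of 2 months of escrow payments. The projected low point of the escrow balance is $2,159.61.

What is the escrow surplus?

$279.65

HOA dues = $2,583.72 annually
Hazard insurance = $1,718.04 annually
Municipal property tax = $5,892.12 annually
Windstorm insurance = $1,085.88 annually
Total annual escrow = $2,583.72 + $1,718.04 + $5,892.12 + $1,085.88 = $11,279.76
Base monthly escrow = $11,279.76 ÷ 12 = $939.98
Required reserve = 2 × $939.98 = $1,879.96
Excess over cushion: $2,159.61 − $1,879.96 = $279.65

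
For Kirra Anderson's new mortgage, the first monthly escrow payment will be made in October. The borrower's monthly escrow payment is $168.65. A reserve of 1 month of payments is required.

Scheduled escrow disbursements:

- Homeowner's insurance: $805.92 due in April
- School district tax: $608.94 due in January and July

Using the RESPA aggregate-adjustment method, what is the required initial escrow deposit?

Cushion = 1 × $168.65 = $168.65
Trial balance (start $0, +$168.65 each month, − disbursements):
  Oct: +$168.65 → $168.65
  Nov: +$168.65 → $337.30
  Dec: +$168.65 → $505.95
  Jan: +$168.65 − $608.94 → $65.66
  Feb: +$168.65 → $234.31
  Mar: +$168.65 → $402.96
  Apr: +$168.65 − $805.92 → -$234.31
  May: +$168.65 → -$65.66
  Jun: +$168.65 → $102.99
  Jul: +$168.65 − $608.94 → -$337.30
  Aug: +$168.65 → -$168.65
  Sep: +$168.65 → $0.00
Lowest trial balance = -$337.30 (Jul)
Initial deposit = cushion − low point = $168.65 − (-$337.30) = $505.95

$505.95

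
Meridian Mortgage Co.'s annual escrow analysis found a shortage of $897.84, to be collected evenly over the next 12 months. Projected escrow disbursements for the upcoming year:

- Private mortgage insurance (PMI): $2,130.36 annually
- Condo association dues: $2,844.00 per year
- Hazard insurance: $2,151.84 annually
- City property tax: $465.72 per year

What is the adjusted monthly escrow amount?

$707.48

Private mortgage insurance (PMI): $2,130.36/yr
Condo association dues: $2,844.00/yr
Hazard insurance: $2,151.84/yr
City property tax: $465.72/yr
Combined annual = $2,130.36 + $2,844.00 + $2,151.84 + $465.72 = $7,591.92
Base monthly escrow = $7,591.92 / 12 = $632.66
Shortage per month = $897.84 ÷ 12 = $74.82
New monthly escrow = $632.66 + $74.82 = $707.48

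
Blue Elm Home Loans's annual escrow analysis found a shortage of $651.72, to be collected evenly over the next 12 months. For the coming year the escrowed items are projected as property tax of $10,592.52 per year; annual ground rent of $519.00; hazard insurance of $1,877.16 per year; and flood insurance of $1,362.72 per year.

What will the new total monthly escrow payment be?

Property tax: $10,592.52/yr
Ground rent: $519.00/yr
Hazard insurance: $1,877.16/yr
Flood insurance: $1,362.72/yr
Combined annual = $10,592.52 + $519.00 + $1,877.16 + $1,362.72 = $14,351.40
Monthly escrow = $14,351.40 ÷ 12 = $1,195.95
Shortage spread = $651.72 / 12 = $54.31/mo
Adjusted monthly = $1,195.95 + $54.31 = $1,250.26

$1,250.26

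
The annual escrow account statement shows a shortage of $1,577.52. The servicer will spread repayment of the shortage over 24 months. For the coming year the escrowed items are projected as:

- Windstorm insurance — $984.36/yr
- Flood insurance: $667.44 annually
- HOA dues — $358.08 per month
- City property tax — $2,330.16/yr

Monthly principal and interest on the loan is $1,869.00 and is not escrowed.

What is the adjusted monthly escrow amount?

Windstorm insurance: $984.36 annually
Flood insurance: $667.44 annually
HOA dues: $358.08 × 12 = $4,296.96 annually
City property tax: $2,330.16 annually
Annual escrow total = $984.36 + $667.44 + $4,296.96 + $2,330.16 = $8,278.92
Monthly = $8,278.92 ÷ 12 = $689.91
Shortage per month = $1,577.52 / 24 = $65.73
Adjusted monthly = $689.91 + $65.73 = $755.64

$755.64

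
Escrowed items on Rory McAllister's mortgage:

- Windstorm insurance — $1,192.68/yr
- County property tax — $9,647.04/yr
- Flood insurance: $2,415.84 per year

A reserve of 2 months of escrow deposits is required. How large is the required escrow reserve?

$2,209.26

Windstorm insurance = $1,192.68
County property tax = $9,647.04
Flood insurance = $2,415.84
Total per year = $13,255.56
Monthly = $13,255.56 ÷ 12 = $1,104.63
Required cushion = 2 × $1,104.63 = $2,209.26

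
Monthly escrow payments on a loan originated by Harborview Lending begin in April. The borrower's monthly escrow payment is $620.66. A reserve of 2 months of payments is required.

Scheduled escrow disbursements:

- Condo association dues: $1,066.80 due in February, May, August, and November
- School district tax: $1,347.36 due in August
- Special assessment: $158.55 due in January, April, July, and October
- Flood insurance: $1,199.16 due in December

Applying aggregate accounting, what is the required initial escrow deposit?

$1,936.08

Cushion = 2 × $620.66 = $1,241.32
Trial balance (start $0, +$620.66 each month, − disbursements):
  Apr: +$620.66 − $158.55 → $462.11
  May: +$620.66 − $1,066.80 → $15.97
  Jun: +$620.66 → $636.63
  Jul: +$620.66 − $158.55 → $1,098.74
  Aug: +$620.66 − $2,414.16 → -$694.76
  Sep: +$620.66 → -$74.10
  Oct: +$620.66 − $158.55 → $388.01
  Nov: +$620.66 − $1,066.80 → -$58.13
  Dec: +$620.66 − $1,199.16 → -$636.63
  Jan: +$620.66 − $158.55 → -$174.52
  Feb: +$620.66 − $1,066.80 → -$620.66
  Mar: +$620.66 → $0.00
Lowest trial balance = -$694.76 (Aug)
Initial deposit = cushion − low point = $1,241.32 − (-$694.76) = $1,936.08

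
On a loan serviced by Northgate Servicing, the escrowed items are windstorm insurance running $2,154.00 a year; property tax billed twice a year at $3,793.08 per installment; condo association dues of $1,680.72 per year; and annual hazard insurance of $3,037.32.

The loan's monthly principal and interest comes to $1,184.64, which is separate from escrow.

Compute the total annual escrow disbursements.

Windstorm insurance — $2,154.00
Property tax — $3,793.08 × 2 = $7,586.16
Condo association dues — $1,680.72
Hazard insurance — $3,037.32
Total annual escrow = $14,458.20

$14,458.20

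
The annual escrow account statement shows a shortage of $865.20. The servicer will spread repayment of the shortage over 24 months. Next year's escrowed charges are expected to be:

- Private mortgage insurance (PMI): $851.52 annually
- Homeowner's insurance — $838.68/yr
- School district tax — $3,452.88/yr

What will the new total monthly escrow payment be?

Private mortgage insurance (PMI) = $851.52
Homeowner's insurance = $838.68
School district tax = $3,452.88
Total per year = $851.52 + $838.68 + $3,452.88 = $5,143.08
Monthly escrow = $5,143.08 ÷ 12 = $428.59
Shortage per month = $865.20 / 24 = $36.05
New monthly escrow = $428.59 + $36.05 = $464.64

$464.64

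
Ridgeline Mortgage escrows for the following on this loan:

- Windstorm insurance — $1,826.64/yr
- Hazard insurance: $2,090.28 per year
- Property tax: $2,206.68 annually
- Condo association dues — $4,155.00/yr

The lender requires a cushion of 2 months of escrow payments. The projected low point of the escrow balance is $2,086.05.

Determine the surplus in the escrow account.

$372.95

Windstorm insurance: $1,826.64 per year
Hazard insurance: $2,090.28 per year
Property tax: $2,206.68 per year
Condo association dues: $4,155.00 per year
Total per year = $1,826.64 + $2,090.28 + $2,206.68 + $4,155.00 = $10,278.60
Base monthly escrow = $10,278.60 / 12 = $856.55
Cushion = 2 × $856.55 = $1,713.10
Excess over cushion: $2,086.05 − $1,713.10 = $372.95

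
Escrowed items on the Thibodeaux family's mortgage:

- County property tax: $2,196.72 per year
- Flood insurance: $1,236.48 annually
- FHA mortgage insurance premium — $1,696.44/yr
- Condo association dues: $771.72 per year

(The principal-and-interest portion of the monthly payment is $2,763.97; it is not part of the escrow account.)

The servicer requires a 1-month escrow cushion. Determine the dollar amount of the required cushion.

$491.78

County property tax: $2,196.72 per year
Flood insurance: $1,236.48 per year
FHA mortgage insurance premium: $1,696.44 per year
Condo association dues: $771.72 per year
Annual escrow total = $5,901.36
Base monthly escrow = $5,901.36 ÷ 12 = $491.78
Required cushion = 1 × $491.78 = $491.78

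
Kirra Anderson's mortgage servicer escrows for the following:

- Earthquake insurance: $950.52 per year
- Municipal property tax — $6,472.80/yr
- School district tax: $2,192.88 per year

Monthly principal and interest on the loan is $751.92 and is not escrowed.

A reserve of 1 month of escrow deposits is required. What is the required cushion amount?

$801.35

Earthquake insurance: $950.52/yr
Municipal property tax: $6,472.80/yr
School district tax: $2,192.88/yr
Annual escrow total = $9,616.20
Per month = $9,616.20 ÷ 12 = $801.35
Required cushion = 1 × $801.35 = $801.35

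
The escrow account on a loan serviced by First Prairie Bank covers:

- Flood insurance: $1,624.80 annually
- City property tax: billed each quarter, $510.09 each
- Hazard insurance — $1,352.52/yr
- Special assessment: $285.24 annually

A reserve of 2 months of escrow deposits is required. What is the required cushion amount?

Flood insurance = $1,624.80 annually
City property tax = $510.09 × 4 = $2,040.36 annually
Hazard insurance = $1,352.52 annually
Special assessment = $285.24 annually
Yearly total = $1,624.80 + $2,040.36 + $1,352.52 + $285.24 = $5,302.92
Monthly = $5,302.92 / 12 = $441.91
Reserve = 2 × $441.91 = $883.82

$883.82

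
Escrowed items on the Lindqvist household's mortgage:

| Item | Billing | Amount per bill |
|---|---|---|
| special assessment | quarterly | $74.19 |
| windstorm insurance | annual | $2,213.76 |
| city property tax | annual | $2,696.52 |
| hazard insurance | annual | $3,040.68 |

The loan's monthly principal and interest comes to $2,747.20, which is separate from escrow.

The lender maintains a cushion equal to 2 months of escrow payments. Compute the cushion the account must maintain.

Special assessment = $74.19 × 4 = $296.76
Windstorm insurance = $2,213.76
City property tax = $2,696.52
Hazard insurance = $3,040.68
Yearly total = $296.76 + $2,213.76 + $2,696.52 + $3,040.68 = $8,247.72
Per month = $8,247.72 / 12 = $687.31
Cushion = 2 × $687.31 = $1,374.62

$1,374.62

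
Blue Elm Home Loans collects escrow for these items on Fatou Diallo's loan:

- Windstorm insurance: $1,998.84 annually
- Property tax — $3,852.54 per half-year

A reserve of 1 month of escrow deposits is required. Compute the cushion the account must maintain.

Windstorm insurance: $1,998.84 per year
Property tax: $3,852.54 × 2 = $7,705.08 per year
Total per year = $1,998.84 + $7,705.08 = $9,703.92
Per month = $9,703.92 / 12 = $808.66
Required cushion = 1 × $808.66 = $808.66

$808.66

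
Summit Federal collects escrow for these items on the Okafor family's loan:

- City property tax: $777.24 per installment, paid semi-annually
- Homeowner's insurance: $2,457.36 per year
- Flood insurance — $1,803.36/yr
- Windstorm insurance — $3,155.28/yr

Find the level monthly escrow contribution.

$747.54

City property tax — $777.24 × 2 = $1,554.48 annually
Homeowner's insurance — $2,457.36 annually
Flood insurance — $1,803.36 annually
Windstorm insurance — $3,155.28 annually
Combined annual = $1,554.48 + $2,457.36 + $1,803.36 + $3,155.28 = $8,970.48
Monthly = $8,970.48 ÷ 12 = $747.54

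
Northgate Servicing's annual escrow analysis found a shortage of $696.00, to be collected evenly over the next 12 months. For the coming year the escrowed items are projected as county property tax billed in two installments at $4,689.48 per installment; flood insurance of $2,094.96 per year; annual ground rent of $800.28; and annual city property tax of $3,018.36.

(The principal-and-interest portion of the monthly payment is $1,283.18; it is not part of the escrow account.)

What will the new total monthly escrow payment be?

County property tax = $4,689.48 × 2 = $9,378.96 per year
Flood insurance = $2,094.96 per year
Ground rent = $800.28 per year
City property tax = $3,018.36 per year
Total annual escrow = $15,292.56
Monthly escrow = $15,292.56 ÷ 12 = $1,274.38
Shortage spread = $696.00 / 12 = $58.00/mo
Adjusted monthly = $1,274.38 + $58.00 = $1,332.38

$1,332.38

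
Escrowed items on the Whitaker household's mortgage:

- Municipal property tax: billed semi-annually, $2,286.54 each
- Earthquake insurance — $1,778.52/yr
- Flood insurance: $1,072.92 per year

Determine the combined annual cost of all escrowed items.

Municipal property tax — $2,286.54 × 2 = $4,573.08/yr
Earthquake insurance — $1,778.52/yr
Flood insurance — $1,072.92/yr
Total per year = $7,424.52

$7,424.52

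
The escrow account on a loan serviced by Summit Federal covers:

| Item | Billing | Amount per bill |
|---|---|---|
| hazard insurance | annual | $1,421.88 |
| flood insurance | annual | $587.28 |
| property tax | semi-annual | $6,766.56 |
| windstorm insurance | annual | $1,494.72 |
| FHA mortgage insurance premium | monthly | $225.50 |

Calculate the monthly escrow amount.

$1,645.25

Hazard insurance = $1,421.88
Flood insurance = $587.28
Property tax = $6,766.56 × 2 = $13,533.12
Windstorm insurance = $1,494.72
FHA mortgage insurance premium = $225.50 × 12 = $2,706.00
Annual escrow total = $19,743.00
Monthly = $19,743.00 ÷ 12 = $1,645.25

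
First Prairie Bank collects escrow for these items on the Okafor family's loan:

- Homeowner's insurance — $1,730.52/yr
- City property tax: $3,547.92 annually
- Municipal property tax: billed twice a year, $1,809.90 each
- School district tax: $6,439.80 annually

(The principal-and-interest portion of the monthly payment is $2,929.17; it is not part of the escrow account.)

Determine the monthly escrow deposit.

$1,278.17

Homeowner's insurance = $1,730.52/yr
City property tax = $3,547.92/yr
Municipal property tax = $1,809.90 × 2 = $3,619.80/yr
School district tax = $6,439.80/yr
Total annual escrow = $1,730.52 + $3,547.92 + $3,619.80 + $6,439.80 = $15,338.04
Base monthly escrow = $15,338.04 / 12 = $1,278.17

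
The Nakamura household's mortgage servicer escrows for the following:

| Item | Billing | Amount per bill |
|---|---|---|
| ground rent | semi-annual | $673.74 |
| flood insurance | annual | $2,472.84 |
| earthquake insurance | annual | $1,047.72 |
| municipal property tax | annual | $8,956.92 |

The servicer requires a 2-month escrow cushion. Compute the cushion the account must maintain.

Ground rent: $673.74 × 2 = $1,347.48/yr
Flood insurance: $2,472.84/yr
Earthquake insurance: $1,047.72/yr
Municipal property tax: $8,956.92/yr
Annual escrow total = $13,824.96
Base monthly escrow = $13,824.96 ÷ 12 = $1,152.08
Cushion = 2 × $1,152.08 = $2,304.16

$2,304.16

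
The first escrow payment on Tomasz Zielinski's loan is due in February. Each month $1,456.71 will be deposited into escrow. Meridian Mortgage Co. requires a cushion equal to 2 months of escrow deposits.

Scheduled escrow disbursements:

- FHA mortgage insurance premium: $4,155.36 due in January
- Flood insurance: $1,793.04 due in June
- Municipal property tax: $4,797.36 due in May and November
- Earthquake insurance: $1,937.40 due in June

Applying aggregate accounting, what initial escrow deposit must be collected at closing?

Cushion = 2 × $1,456.71 = $2,913.42
Trial balance (start $0, +$1,456.71 each month, − disbursements):
  Feb: +$1,456.71 → $1,456.71
  Mar: +$1,456.71 → $2,913.42
  Apr: +$1,456.71 → $4,370.13
  May: +$1,456.71 − $4,797.36 → $1,029.48
  Jun: +$1,456.71 − $3,730.44 → -$1,244.25
  Jul: +$1,456.71 → $212.46
  Aug: +$1,456.71 → $1,669.17
  Sep: +$1,456.71 → $3,125.88
  Oct: +$1,456.71 → $4,582.59
  Nov: +$1,456.71 − $4,797.36 → $1,241.94
  Dec: +$1,456.71 → $2,698.65
  Jan: +$1,456.71 − $4,155.36 → $0.00
Lowest trial balance = -$1,244.25 (Jun)
Initial deposit = cushion − low point = $2,913.42 − (-$1,244.25) = $4,157.67

$4,157.67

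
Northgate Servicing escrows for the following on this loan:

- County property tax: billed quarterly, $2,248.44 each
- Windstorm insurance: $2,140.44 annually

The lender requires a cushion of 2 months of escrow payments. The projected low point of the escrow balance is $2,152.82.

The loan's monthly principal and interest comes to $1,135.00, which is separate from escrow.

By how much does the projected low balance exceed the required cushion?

$297.12

County property tax: $2,248.44 × 4 = $8,993.76 annually
Windstorm insurance: $2,140.44 annually
Total annual escrow = $8,993.76 + $2,140.44 = $11,134.20
Base monthly escrow = $11,134.20 / 12 = $927.85
Cushion = 2 × $927.85 = $1,855.70
Surplus = $2,152.82 − $1,855.70 = $297.12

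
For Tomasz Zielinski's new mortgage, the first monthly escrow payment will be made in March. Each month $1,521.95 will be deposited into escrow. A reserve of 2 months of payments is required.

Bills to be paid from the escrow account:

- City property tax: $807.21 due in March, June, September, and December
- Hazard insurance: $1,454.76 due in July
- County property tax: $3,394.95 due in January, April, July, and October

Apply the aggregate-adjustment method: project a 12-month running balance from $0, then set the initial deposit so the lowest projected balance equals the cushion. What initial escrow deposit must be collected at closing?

Cushion = 2 × $1,521.95 = $3,043.90
Trial balance (start $0, +$1,521.95 each month, − disbursements):
  Mar: +$1,521.95 − $807.21 → $714.74
  Apr: +$1,521.95 − $3,394.95 → -$1,158.26
  May: +$1,521.95 → $363.69
  Jun: +$1,521.95 − $807.21 → $1,078.43
  Jul: +$1,521.95 − $4,849.71 → -$2,249.33
  Aug: +$1,521.95 → -$727.38
  Sep: +$1,521.95 − $807.21 → -$12.64
  Oct: +$1,521.95 − $3,394.95 → -$1,885.64
  Nov: +$1,521.95 → -$363.69
  Dec: +$1,521.95 − $807.21 → $351.05
  Jan: +$1,521.95 − $3,394.95 → -$1,521.95
  Feb: +$1,521.95 → $0.00
Lowest trial balance = -$2,249.33 (Jul)
Initial deposit = cushion − low point = $3,043.90 − (-$2,249.33) = $5,293.23

$5,293.23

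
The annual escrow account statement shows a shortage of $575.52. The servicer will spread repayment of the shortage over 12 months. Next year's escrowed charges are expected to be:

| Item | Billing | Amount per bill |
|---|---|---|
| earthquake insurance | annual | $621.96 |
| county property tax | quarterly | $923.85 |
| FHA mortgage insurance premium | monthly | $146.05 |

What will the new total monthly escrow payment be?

$553.79

Earthquake insurance = $621.96 per year
County property tax = $923.85 × 4 = $3,695.40 per year
FHA mortgage insurance premium = $146.05 × 12 = $1,752.60 per year
Annual escrow total = $6,069.96
Monthly escrow = $6,069.96 / 12 = $505.83
Shortage spread = $575.52 ÷ 12 = $47.96/mo
Adjusted monthly = $505.83 + $47.96 = $553.79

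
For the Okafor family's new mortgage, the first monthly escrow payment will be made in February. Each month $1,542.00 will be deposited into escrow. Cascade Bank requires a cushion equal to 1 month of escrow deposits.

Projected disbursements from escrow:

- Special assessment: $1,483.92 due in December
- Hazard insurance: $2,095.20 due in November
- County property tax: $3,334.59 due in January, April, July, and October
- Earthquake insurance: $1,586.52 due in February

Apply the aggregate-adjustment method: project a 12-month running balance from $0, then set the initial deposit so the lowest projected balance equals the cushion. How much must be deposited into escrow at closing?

Cushion = 1 × $1,542.00 = $1,542.00
Trial balance (start $0, +$1,542.00 each month, − disbursements):
  Feb: +$1,542.00 − $1,586.52 → -$44.52
  Mar: +$1,542.00 → $1,497.48
  Apr: +$1,542.00 − $3,334.59 → -$295.11
  May: +$1,542.00 → $1,246.89
  Jun: +$1,542.00 → $2,788.89
  Jul: +$1,542.00 − $3,334.59 → $996.30
  Aug: +$1,542.00 → $2,538.30
  Sep: +$1,542.00 → $4,080.30
  Oct: +$1,542.00 − $3,334.59 → $2,287.71
  Nov: +$1,542.00 − $2,095.20 → $1,734.51
  Dec: +$1,542.00 − $1,483.92 → $1,792.59
  Jan: +$1,542.00 − $3,334.59 → $0.00
Lowest trial balance = -$295.11 (Apr)
Initial deposit = cushion − low point = $1,542.00 − (-$295.11) = $1,837.11

$1,837.11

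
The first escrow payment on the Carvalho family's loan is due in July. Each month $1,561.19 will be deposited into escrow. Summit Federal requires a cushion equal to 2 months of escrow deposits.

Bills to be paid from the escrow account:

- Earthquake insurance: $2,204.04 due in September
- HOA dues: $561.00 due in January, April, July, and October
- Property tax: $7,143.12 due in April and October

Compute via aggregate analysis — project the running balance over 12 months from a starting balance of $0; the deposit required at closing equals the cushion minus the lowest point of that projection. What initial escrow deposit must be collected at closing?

$7,346.78

Cushion = 2 × $1,561.19 = $3,122.38
Trial balance (start $0, +$1,561.19 each month, − disbursements):
  Jul: +$1,561.19 − $561.00 → $1,000.19
  Aug: +$1,561.19 → $2,561.38
  Sep: +$1,561.19 − $2,204.04 → $1,918.53
  Oct: +$1,561.19 − $7,704.12 → -$4,224.40
  Nov: +$1,561.19 → -$2,663.21
  Dec: +$1,561.19 → -$1,102.02
  Jan: +$1,561.19 − $561.00 → -$101.83
  Feb: +$1,561.19 → $1,459.36
  Mar: +$1,561.19 → $3,020.55
  Apr: +$1,561.19 − $7,704.12 → -$3,122.38
  May: +$1,561.19 → -$1,561.19
  Jun: +$1,561.19 → $0.00
Lowest trial balance = -$4,224.40 (Oct)
Initial deposit = cushion − low point = $3,122.38 − (-$4,224.40) = $7,346.78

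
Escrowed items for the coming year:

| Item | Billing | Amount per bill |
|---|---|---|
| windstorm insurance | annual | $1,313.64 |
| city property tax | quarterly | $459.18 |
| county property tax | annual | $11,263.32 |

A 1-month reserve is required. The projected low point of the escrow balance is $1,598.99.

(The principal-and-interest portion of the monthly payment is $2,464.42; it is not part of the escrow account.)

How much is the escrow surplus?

$397.85

Windstorm insurance = $1,313.64/yr
City property tax = $459.18 × 4 = $1,836.72/yr
County property tax = $11,263.32/yr
Annual escrow total = $14,413.68
Base monthly escrow = $14,413.68 / 12 = $1,201.14
Cushion = 1 × $1,201.14 = $1,201.14
Surplus = $1,598.99 − $1,201.14 = $397.85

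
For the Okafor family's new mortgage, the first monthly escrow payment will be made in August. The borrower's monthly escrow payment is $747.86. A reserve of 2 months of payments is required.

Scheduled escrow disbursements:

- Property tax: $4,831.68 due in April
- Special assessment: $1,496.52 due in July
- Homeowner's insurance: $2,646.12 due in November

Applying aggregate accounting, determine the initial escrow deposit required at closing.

Cushion = 2 × $747.86 = $1,495.72
Trial balance (start $0, +$747.86 each month, − disbursements):
  Aug: +$747.86 → $747.86
  Sep: +$747.86 → $1,495.72
  Oct: +$747.86 → $2,243.58
  Nov: +$747.86 − $2,646.12 → $345.32
  Dec: +$747.86 → $1,093.18
  Jan: +$747.86 → $1,841.04
  Feb: +$747.86 → $2,588.90
  Mar: +$747.86 → $3,336.76
  Apr: +$747.86 − $4,831.68 → -$747.06
  May: +$747.86 → $0.80
  Jun: +$747.86 → $748.66
  Jul: +$747.86 − $1,496.52 → $0.00
Lowest trial balance = -$747.06 (Apr)
Initial deposit = cushion − low point = $1,495.72 − (-$747.06) = $2,242.78

$2,242.78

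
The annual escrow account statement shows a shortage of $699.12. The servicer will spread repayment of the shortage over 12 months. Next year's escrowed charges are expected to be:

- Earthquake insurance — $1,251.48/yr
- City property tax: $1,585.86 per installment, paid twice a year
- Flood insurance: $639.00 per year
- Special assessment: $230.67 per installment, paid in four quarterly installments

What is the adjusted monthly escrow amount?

$557.00

Earthquake insurance: $1,251.48
City property tax: $1,585.86 × 2 = $3,171.72
Flood insurance: $639.00
Special assessment: $230.67 × 4 = $922.68
Total annual escrow = $1,251.48 + $3,171.72 + $639.00 + $922.68 = $5,984.88
Per month = $5,984.88 ÷ 12 = $498.74
Shortage per month = $699.12 ÷ 12 = $58.26
New monthly escrow = $498.74 + $58.26 = $557.00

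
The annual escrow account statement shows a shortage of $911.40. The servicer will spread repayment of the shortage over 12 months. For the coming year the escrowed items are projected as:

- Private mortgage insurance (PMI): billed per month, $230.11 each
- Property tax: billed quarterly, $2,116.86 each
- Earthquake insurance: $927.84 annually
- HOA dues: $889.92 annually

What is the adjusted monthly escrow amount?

$1,163.16

Private mortgage insurance (PMI) = $230.11 × 12 = $2,761.32/yr
Property tax = $2,116.86 × 4 = $8,467.44/yr
Earthquake insurance = $927.84/yr
HOA dues = $889.92/yr
Total annual escrow = $2,761.32 + $8,467.44 + $927.84 + $889.92 = $13,046.52
Per month = $13,046.52 / 12 = $1,087.21
Shortage per month = $911.40 / 12 = $75.95
New monthly escrow = $1,087.21 + $75.95 = $1,163.16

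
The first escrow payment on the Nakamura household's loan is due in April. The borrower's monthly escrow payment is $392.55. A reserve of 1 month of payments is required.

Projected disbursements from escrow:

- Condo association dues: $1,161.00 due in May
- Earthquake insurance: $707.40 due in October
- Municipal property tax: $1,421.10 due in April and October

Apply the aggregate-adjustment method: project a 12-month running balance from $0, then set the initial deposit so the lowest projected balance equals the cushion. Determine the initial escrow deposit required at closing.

Cushion = 1 × $392.55 = $392.55
Trial balance (start $0, +$392.55 each month, − disbursements):
  Apr: +$392.55 − $1,421.10 → -$1,028.55
  May: +$392.55 − $1,161.00 → -$1,797.00
  Jun: +$392.55 → -$1,404.45
  Jul: +$392.55 → -$1,011.90
  Aug: +$392.55 → -$619.35
  Sep: +$392.55 → -$226.80
  Oct: +$392.55 − $2,128.50 → -$1,962.75
  Nov: +$392.55 → -$1,570.20
  Dec: +$392.55 → -$1,177.65
  Jan: +$392.55 → -$785.10
  Feb: +$392.55 → -$392.55
  Mar: +$392.55 → $0.00
Lowest trial balance = -$1,962.75 (Oct)
Initial deposit = cushion − low point = $392.55 − (-$1,962.75) = $2,355.30

$2,355.30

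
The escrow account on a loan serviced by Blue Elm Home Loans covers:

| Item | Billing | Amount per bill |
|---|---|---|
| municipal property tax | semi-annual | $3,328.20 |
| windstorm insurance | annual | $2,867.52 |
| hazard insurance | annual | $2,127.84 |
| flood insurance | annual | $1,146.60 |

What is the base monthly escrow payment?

$1,066.53

Municipal property tax — $3,328.20 × 2 = $6,656.40
Windstorm insurance — $2,867.52
Hazard insurance — $2,127.84
Flood insurance — $1,146.60
Combined annual = $12,798.36
Per month = $12,798.36 ÷ 12 = $1,066.53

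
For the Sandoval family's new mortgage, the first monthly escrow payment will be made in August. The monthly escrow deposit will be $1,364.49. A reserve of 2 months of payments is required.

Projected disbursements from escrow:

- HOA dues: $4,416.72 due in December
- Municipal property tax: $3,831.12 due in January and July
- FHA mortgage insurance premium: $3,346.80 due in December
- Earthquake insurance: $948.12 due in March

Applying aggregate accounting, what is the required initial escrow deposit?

Cushion = 2 × $1,364.49 = $2,728.98
Trial balance (start $0, +$1,364.49 each month, − disbursements):
  Aug: +$1,364.49 → $1,364.49
  Sep: +$1,364.49 → $2,728.98
  Oct: +$1,364.49 → $4,093.47
  Nov: +$1,364.49 → $5,457.96
  Dec: +$1,364.49 − $7,763.52 → -$941.07
  Jan: +$1,364.49 − $3,831.12 → -$3,407.70
  Feb: +$1,364.49 → -$2,043.21
  Mar: +$1,364.49 − $948.12 → -$1,626.84
  Apr: +$1,364.49 → -$262.35
  May: +$1,364.49 → $1,102.14
  Jun: +$1,364.49 → $2,466.63
  Jul: +$1,364.49 − $3,831.12 → $0.00
Lowest trial balance = -$3,407.70 (Jan)
Initial deposit = cushion − low point = $2,728.98 − (-$3,407.70) = $6,136.68

$6,136.68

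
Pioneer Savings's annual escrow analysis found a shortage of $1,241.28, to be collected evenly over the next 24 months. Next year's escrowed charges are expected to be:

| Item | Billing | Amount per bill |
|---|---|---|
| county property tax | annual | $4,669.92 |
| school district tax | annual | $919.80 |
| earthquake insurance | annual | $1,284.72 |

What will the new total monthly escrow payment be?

County property tax: $4,669.92
School district tax: $919.80
Earthquake insurance: $1,284.72
Total per year = $6,874.44
Base monthly escrow = $6,874.44 ÷ 12 = $572.87
Shortage per month = $1,241.28 ÷ 24 = $51.72
New monthly escrow = $572.87 + $51.72 = $624.59

$624.59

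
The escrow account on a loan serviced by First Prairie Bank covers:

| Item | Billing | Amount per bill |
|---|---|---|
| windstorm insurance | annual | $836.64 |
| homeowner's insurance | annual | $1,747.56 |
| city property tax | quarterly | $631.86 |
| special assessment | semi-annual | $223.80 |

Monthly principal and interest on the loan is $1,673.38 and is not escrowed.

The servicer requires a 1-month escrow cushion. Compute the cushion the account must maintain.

$463.27

Windstorm insurance — $836.64 annually
Homeowner's insurance — $1,747.56 annually
City property tax — $631.86 × 4 = $2,527.44 annually
Special assessment — $223.80 × 2 = $447.60 annually
Combined annual = $836.64 + $1,747.56 + $2,527.44 + $447.60 = $5,559.24
Monthly = $5,559.24 / 12 = $463.27
Cushion = 1 × $463.27 = $463.27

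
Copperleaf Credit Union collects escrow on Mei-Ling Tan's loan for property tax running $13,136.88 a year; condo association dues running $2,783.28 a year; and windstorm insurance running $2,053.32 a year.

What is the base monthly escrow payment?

Property tax: $13,136.88 annually
Condo association dues: $2,783.28 annually
Windstorm insurance: $2,053.32 annually
Annual escrow total = $13,136.88 + $2,783.28 + $2,053.32 = $17,973.48
Base monthly escrow = $17,973.48 ÷ 12 = $1,497.79

$1,497.79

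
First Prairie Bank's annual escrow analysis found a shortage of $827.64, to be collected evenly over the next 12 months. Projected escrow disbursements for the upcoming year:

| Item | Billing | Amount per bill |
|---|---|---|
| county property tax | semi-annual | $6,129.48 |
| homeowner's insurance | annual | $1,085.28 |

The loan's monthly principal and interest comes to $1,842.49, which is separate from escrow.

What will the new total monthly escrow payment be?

$1,180.99

County property tax: $6,129.48 × 2 = $12,258.96 per year
Homeowner's insurance: $1,085.28 per year
Total annual escrow = $13,344.24
Per month = $13,344.24 / 12 = $1,112.02
Shortage spread = $827.64 / 12 = $68.97/mo
New monthly escrow = $1,112.02 + $68.97 = $1,180.99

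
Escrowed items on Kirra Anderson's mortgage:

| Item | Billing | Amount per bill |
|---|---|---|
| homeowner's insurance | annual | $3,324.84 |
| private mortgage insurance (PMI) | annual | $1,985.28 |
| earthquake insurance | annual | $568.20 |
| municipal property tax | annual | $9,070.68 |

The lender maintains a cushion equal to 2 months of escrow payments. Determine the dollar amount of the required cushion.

Homeowner's insurance — $3,324.84
Private mortgage insurance (PMI) — $1,985.28
Earthquake insurance — $568.20
Municipal property tax — $9,070.68
Annual escrow total = $3,324.84 + $1,985.28 + $568.20 + $9,070.68 = $14,949.00
Base monthly escrow = $14,949.00 / 12 = $1,245.75
Required cushion = 2 × $1,245.75 = $2,491.50

$2,491.50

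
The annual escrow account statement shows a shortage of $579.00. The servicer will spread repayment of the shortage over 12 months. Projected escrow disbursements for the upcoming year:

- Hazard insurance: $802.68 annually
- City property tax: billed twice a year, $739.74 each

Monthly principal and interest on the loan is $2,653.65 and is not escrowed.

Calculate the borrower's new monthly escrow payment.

Hazard insurance — $802.68 annually
City property tax — $739.74 × 2 = $1,479.48 annually
Total annual escrow = $2,282.16
Per month = $2,282.16 ÷ 12 = $190.18
Shortage spread = $579.00 / 12 = $48.25/mo
Adjusted monthly = $190.18 + $48.25 = $238.43

$238.43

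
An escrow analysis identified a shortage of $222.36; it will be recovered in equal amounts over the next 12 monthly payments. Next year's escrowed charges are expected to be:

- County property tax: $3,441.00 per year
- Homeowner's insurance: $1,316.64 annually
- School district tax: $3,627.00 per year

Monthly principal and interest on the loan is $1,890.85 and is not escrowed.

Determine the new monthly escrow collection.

County property tax = $3,441.00/yr
Homeowner's insurance = $1,316.64/yr
School district tax = $3,627.00/yr
Combined annual = $3,441.00 + $1,316.64 + $3,627.00 = $8,384.64
Monthly escrow = $8,384.64 / 12 = $698.72
Monthly shortage recovery: $222.36 / 12 = $18.53
New monthly escrow = $698.72 + $18.53 = $717.25

$717.25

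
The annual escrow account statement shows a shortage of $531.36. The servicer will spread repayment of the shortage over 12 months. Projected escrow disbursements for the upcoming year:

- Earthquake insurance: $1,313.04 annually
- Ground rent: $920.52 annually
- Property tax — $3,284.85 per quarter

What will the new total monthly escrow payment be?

$1,325.36

Earthquake insurance — $1,313.04 per year
Ground rent — $920.52 per year
Property tax — $3,284.85 × 4 = $13,139.40 per year
Total annual escrow = $15,372.96
Monthly escrow = $15,372.96 ÷ 12 = $1,281.08
Shortage spread = $531.36 ÷ 12 = $44.28/mo
New monthly escrow = $1,281.08 + $44.28 = $1,325.36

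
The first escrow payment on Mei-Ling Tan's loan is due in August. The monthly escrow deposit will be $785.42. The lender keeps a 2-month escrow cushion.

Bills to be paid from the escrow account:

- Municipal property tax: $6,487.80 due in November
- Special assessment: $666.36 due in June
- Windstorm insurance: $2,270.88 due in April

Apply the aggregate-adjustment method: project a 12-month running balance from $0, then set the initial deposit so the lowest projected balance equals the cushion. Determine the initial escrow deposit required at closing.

Cushion = 2 × $785.42 = $1,570.84
Trial balance (start $0, +$785.42 each month, − disbursements):
  Aug: +$785.42 → $785.42
  Sep: +$785.42 → $1,570.84
  Oct: +$785.42 → $2,356.26
  Nov: +$785.42 − $6,487.80 → -$3,346.12
  Dec: +$785.42 → -$2,560.70
  Jan: +$785.42 → -$1,775.28
  Feb: +$785.42 → -$989.86
  Mar: +$785.42 → -$204.44
  Apr: +$785.42 − $2,270.88 → -$1,689.90
  May: +$785.42 → -$904.48
  Jun: +$785.42 − $666.36 → -$785.42
  Jul: +$785.42 → $0.00
Lowest trial balance = -$3,346.12 (Nov)
Initial deposit = cushion − low point = $1,570.84 − (-$3,346.12) = $4,916.96

$4,916.96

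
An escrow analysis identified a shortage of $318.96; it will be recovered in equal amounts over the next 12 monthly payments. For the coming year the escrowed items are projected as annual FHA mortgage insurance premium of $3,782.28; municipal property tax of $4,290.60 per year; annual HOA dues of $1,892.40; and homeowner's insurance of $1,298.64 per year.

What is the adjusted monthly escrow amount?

$965.24

FHA mortgage insurance premium = $3,782.28
Municipal property tax = $4,290.60
HOA dues = $1,892.40
Homeowner's insurance = $1,298.64
Total per year = $3,782.28 + $4,290.60 + $1,892.40 + $1,298.64 = $11,263.92
Base monthly escrow = $11,263.92 ÷ 12 = $938.66
Shortage spread = $318.96 / 12 = $26.58/mo
New monthly escrow = $938.66 + $26.58 = $965.24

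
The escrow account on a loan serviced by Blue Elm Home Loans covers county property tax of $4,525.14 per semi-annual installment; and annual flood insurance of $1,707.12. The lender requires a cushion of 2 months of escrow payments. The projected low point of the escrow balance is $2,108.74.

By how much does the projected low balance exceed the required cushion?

$315.84

County property tax — $4,525.14 × 2 = $9,050.28 annually
Flood insurance — $1,707.12 annually
Total per year = $9,050.28 + $1,707.12 = $10,757.40
Base monthly escrow = $10,757.40 ÷ 12 = $896.45
Cushion = 2 × $896.45 = $1,792.90
Surplus = $2,108.74 − $1,792.90 = $315.84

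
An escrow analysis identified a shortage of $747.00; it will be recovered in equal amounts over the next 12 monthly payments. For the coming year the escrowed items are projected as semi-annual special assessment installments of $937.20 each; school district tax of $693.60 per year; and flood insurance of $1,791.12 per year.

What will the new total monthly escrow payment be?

$425.51

Special assessment: $937.20 × 2 = $1,874.40 annually
School district tax: $693.60 annually
Flood insurance: $1,791.12 annually
Combined annual = $4,359.12
Base monthly escrow = $4,359.12 ÷ 12 = $363.26
Shortage per month = $747.00 / 12 = $62.25
Adjusted monthly = $363.26 + $62.25 = $425.51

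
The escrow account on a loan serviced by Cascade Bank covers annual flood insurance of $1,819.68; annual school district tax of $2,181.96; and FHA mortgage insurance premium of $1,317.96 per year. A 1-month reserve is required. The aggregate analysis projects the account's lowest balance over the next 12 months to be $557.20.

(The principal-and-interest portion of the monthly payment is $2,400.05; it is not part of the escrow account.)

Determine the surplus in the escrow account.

Flood insurance: $1,819.68
School district tax: $2,181.96
FHA mortgage insurance premium: $1,317.96
Annual escrow total = $5,319.60
Monthly = $5,319.60 / 12 = $443.30
Required cushion = 1 × $443.30 = $443.30
Excess over cushion: $557.20 − $443.30 = $113.90

$113.90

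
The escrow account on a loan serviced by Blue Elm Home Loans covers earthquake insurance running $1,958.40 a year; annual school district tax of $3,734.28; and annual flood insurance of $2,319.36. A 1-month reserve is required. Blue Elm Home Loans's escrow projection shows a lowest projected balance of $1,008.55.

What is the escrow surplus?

$340.88

Earthquake insurance = $1,958.40 annually
School district tax = $3,734.28 annually
Flood insurance = $2,319.36 annually
Total per year = $8,012.04
Base monthly escrow = $8,012.04 ÷ 12 = $667.67
Cushion = 1 × $667.67 = $667.67
Surplus = $1,008.55 − $667.67 = $340.88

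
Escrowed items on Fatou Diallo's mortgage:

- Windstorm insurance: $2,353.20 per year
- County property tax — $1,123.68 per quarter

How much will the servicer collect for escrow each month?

Windstorm insurance: $2,353.20
County property tax: $1,123.68 × 4 = $4,494.72
Total annual escrow = $2,353.20 + $4,494.72 = $6,847.92
Monthly = $6,847.92 ÷ 12 = $570.66

$570.66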